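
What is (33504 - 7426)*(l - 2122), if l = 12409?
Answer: 268264386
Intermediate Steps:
(33504 - 7426)*(l - 2122) = (33504 - 7426)*(12409 - 2122) = 26078*10287 = 268264386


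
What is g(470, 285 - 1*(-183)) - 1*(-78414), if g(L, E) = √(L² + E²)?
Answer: 78414 + 2*√109981 ≈ 79077.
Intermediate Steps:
g(L, E) = √(E² + L²)
g(470, 285 - 1*(-183)) - 1*(-78414) = √((285 - 1*(-183))² + 470²) - 1*(-78414) = √((285 + 183)² + 220900) + 78414 = √(468² + 220900) + 78414 = √(219024 + 220900) + 78414 = √439924 + 78414 = 2*√109981 + 78414 = 78414 + 2*√109981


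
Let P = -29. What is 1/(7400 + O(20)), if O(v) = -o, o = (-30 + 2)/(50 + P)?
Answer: 3/22204 ≈ 0.00013511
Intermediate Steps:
o = -4/3 (o = (-30 + 2)/(50 - 29) = -28/21 = -28*1/21 = -4/3 ≈ -1.3333)
O(v) = 4/3 (O(v) = -1*(-4/3) = 4/3)
1/(7400 + O(20)) = 1/(7400 + 4/3) = 1/(22204/3) = 3/22204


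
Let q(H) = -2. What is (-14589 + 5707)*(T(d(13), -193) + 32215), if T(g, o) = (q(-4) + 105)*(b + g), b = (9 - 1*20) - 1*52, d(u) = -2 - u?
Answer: -214775642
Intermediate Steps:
b = -63 (b = (9 - 20) - 52 = -11 - 52 = -63)
T(g, o) = -6489 + 103*g (T(g, o) = (-2 + 105)*(-63 + g) = 103*(-63 + g) = -6489 + 103*g)
(-14589 + 5707)*(T(d(13), -193) + 32215) = (-14589 + 5707)*((-6489 + 103*(-2 - 1*13)) + 32215) = -8882*((-6489 + 103*(-2 - 13)) + 32215) = -8882*((-6489 + 103*(-15)) + 32215) = -8882*((-6489 - 1545) + 32215) = -8882*(-8034 + 32215) = -8882*24181 = -214775642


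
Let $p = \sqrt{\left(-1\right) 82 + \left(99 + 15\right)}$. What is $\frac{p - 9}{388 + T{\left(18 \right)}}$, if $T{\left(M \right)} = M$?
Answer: $- \frac{9}{406} + \frac{2 \sqrt{2}}{203} \approx -0.0082344$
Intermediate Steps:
$p = 4 \sqrt{2}$ ($p = \sqrt{-82 + 114} = \sqrt{32} = 4 \sqrt{2} \approx 5.6569$)
$\frac{p - 9}{388 + T{\left(18 \right)}} = \frac{4 \sqrt{2} - 9}{388 + 18} = \frac{4 \sqrt{2} - 9}{406} = \left(4 \sqrt{2} - 9\right) \frac{1}{406} = \left(-9 + 4 \sqrt{2}\right) \frac{1}{406} = - \frac{9}{406} + \frac{2 \sqrt{2}}{203}$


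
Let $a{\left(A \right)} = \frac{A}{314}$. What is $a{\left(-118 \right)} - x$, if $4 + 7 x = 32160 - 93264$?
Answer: $\frac{9593543}{1099} \approx 8729.3$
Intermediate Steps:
$a{\left(A \right)} = \frac{A}{314}$ ($a{\left(A \right)} = A \frac{1}{314} = \frac{A}{314}$)
$x = - \frac{61108}{7}$ ($x = - \frac{4}{7} + \frac{32160 - 93264}{7} = - \frac{4}{7} + \frac{1}{7} \left(-61104\right) = - \frac{4}{7} - \frac{61104}{7} = - \frac{61108}{7} \approx -8729.7$)
$a{\left(-118 \right)} - x = \frac{1}{314} \left(-118\right) - - \frac{61108}{7} = - \frac{59}{157} + \frac{61108}{7} = \frac{9593543}{1099}$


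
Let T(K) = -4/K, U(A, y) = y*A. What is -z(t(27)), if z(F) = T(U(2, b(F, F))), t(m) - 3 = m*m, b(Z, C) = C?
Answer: 1/366 ≈ 0.0027322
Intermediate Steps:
U(A, y) = A*y
t(m) = 3 + m**2 (t(m) = 3 + m*m = 3 + m**2)
z(F) = -2/F (z(F) = -4*1/(2*F) = -2/F)
-z(t(27)) = -(-2)/(3 + 27**2) = -(-2)/(3 + 729) = -(-2)/732 = -1*(-1/366) = 1/366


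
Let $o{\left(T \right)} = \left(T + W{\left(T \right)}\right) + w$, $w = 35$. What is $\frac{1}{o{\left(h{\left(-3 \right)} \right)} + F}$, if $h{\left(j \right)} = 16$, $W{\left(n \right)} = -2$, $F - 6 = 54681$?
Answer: $\frac{1}{54736} \approx 1.827 \cdot 10^{-5}$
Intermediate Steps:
$F = 54687$ ($F = 6 + 54681 = 54687$)
$o{\left(T \right)} = 33 + T$ ($o{\left(T \right)} = \left(T - 2\right) + 35 = \left(-2 + T\right) + 35 = 33 + T$)
$\frac{1}{o{\left(h{\left(-3 \right)} \right)} + F} = \frac{1}{\left(33 + 16\right) + 54687} = \frac{1}{49 + 54687} = \frac{1}{54736}$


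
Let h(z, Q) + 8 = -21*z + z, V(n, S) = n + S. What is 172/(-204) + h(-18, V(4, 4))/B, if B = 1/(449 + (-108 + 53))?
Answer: 7073045/51 ≈ 1.3869e+5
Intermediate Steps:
V(n, S) = S + n
h(z, Q) = -8 - 20*z (h(z, Q) = -8 + (-21*z + z) = -8 - 20*z)
B = 1/394 (B = 1/(449 - 55) = 1/394 ≈ 0.0025381)
172/(-204) + h(-18, V(4, 4))/B = 172/(-204) + (-8 - 20*(-18))/(1/394) = 172*(-1/204) + (-8 + 360)*394 = -43/51 + 352*394 = -43/51 + 138688 = 7073045/51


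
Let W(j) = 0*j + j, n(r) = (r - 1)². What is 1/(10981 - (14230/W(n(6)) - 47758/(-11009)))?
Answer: 55045/572878741 ≈ 9.6085e-5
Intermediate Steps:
n(r) = (-1 + r)²
W(j) = j (W(j) = 0 + j = j)
1/(10981 - (14230/W(n(6)) - 47758/(-11009))) = 1/(10981 - (14230/((-1 + 6)²) - 47758/(-11009))) = 1/(10981 - (14230/(5²) - 47758*(-1/11009))) = 1/(10981 - (14230/25 + 47758/11009)) = 1/(10981 - (14230*(1/25) + 47758/11009)) = 1/(10981 - (2846/5 + 47758/11009)) = 1/(10981 - 1*31570404/55045) = 1/(10981 - 31570404/55045) = 1/(572878741/55045) = 55045/572878741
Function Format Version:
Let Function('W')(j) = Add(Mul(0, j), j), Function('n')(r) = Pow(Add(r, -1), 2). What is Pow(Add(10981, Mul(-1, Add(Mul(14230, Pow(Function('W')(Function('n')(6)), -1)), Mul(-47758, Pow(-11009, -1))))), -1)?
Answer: Rational(55045, 572878741) ≈ 9.6085e-5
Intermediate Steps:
Function('n')(r) = Pow(Add(-1, r), 2)
Function('W')(j) = j (Function('W')(j) = Add(0, j) = j)
Pow(Add(10981, Mul(-1, Add(Mul(14230, Pow(Function('W')(Function('n')(6)), -1)), Mul(-47758, Pow(-11009, -1))))), -1) = Pow(Add(10981, Mul(-1, Add(Mul(14230, Pow(Pow(Add(-1, 6), 2), -1)), Mul(-47758, Pow(-11009, -1))))), -1) = Pow(Add(10981, Mul(-1, Add(Mul(14230, Pow(Pow(5, 2), -1)), Mul(-47758, Rational(-1, 11009))))), -1) = Pow(Add(10981, Mul(-1, Add(Mul(14230, Pow(25, -1)), Rational(47758, 11009)))), -1) = Pow(Add(10981, Mul(-1, Add(Mul(14230, Rational(1, 25)), Rational(47758, 11009)))), -1) = Pow(Add(10981, Mul(-1, Add(Rational(2846, 5), Rational(47758, 11009)))), -1) = Pow(Add(10981, Mul(-1, Rational(31570404, 55045))), -1) = Pow(Add(10981, Rational(-31570404, 55045)), -1) = Pow(Rational(572878741, 55045), -1) = Rational(55045, 572878741)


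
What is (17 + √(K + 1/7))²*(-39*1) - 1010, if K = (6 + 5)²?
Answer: -119039/7 - 5304*√371/7 ≈ -31600.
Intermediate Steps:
K = 121 (K = 11² = 121)
(17 + √(K + 1/7))²*(-39*1) - 1010 = (17 + √(121 + 1/7))²*(-39*1) - 1010 = (17 + √(121 + ⅐))²*(-39) - 1010 = (17 + √(848/7))²*(-39) - 1010 = (17 + 4*√371/7)²*(-39) - 1010 = -39*(17 + 4*√371/7)² - 1010 = -1010 - 39*(17 + 4*√371/7)²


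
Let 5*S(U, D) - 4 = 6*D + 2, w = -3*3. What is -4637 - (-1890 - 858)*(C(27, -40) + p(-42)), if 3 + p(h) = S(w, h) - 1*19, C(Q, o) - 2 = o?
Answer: -1523593/5 ≈ -3.0472e+5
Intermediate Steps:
w = -9
C(Q, o) = 2 + o
S(U, D) = 6/5 + 6*D/5 (S(U, D) = ⅘ + (6*D + 2)/5 = ⅘ + (2 + 6*D)/5 = ⅘ + (⅖ + 6*D/5) = 6/5 + 6*D/5)
p(h) = -104/5 + 6*h/5 (p(h) = -3 + ((6/5 + 6*h/5) - 1*19) = -3 + ((6/5 + 6*h/5) - 19) = -3 + (-89/5 + 6*h/5) = -104/5 + 6*h/5)
-4637 - (-1890 - 858)*(C(27, -40) + p(-42)) = -4637 - (-1890 - 858)*((2 - 40) + (-104/5 + (6/5)*(-42))) = -4637 - (-2748)*(-38 + (-104/5 - 252/5)) = -4637 - (-2748)*(-38 - 356/5) = -4637 - (-2748)*(-546)/5 = -4637 - 1*1500408/5 = -4637 - 1500408/5 = -1523593/5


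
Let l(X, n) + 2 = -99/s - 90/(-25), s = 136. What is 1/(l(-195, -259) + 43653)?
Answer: 680/29684633 ≈ 2.2907e-5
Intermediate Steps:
l(X, n) = 593/680 (l(X, n) = -2 + (-99/136 - 90/(-25)) = -2 + (-99*1/136 - 90*(-1/25)) = -2 + (-99/136 + 18/5) = -2 + 1953/680 = 593/680)
1/(l(-195, -259) + 43653) = 1/(593/680 + 43653) = 1/(29684633/680) = 680/29684633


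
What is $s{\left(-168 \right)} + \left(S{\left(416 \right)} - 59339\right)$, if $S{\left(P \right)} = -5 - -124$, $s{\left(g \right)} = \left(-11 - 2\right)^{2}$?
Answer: $-59051$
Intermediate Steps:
$s{\left(g \right)} = 169$ ($s{\left(g \right)} = \left(-13\right)^{2} = 169$)
$S{\left(P \right)} = 119$ ($S{\left(P \right)} = -5 + 124 = 119$)
$s{\left(-168 \right)} + \left(S{\left(416 \right)} - 59339\right) = 169 + \left(119 - 59339\right) = 169 - 59220 = -59051$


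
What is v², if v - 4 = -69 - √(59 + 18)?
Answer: (65 + √77)² ≈ 5442.7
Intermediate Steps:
v = -65 - √77 (v = 4 + (-69 - √(59 + 18)) = 4 + (-69 - √77) = -65 - √77 ≈ -73.775)
v² = (-65 - √77)²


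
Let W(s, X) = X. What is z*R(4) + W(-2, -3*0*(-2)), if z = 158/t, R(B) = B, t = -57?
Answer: -632/57 ≈ -11.088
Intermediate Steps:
z = -158/57 (z = 158/(-57) = 158*(-1/57) = -158/57 ≈ -2.7719)
z*R(4) + W(-2, -3*0*(-2)) = -158/57*4 - 3*0*(-2) = -632/57 + 0*(-2) = -632/57 + 0 = -632/57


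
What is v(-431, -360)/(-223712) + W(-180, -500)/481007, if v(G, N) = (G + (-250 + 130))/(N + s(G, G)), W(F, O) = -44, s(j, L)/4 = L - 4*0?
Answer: -20778530409/224253067158656 ≈ -9.2657e-5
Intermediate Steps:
s(j, L) = 4*L (s(j, L) = 4*(L - 4*0) = 4*(L + 0) = 4*L)
v(G, N) = (-120 + G)/(N + 4*G) (v(G, N) = (G + (-250 + 130))/(N + 4*G) = (G - 120)/(N + 4*G) = (-120 + G)/(N + 4*G))
v(-431, -360)/(-223712) + W(-180, -500)/481007 = ((-120 - 431)/(-360 + 4*(-431)))/(-223712) - 44/481007 = (-551/(-360 - 1724))*(-1/223712) - 44*1/481007 = (-551/(-2084))*(-1/223712) - 44/481007 = -1/2084*(-551)*(-1/223712) - 44/481007 = (551/2084)*(-1/223712) - 44/481007 = -551/466215808 - 44/481007 = -20778530409/224253067158656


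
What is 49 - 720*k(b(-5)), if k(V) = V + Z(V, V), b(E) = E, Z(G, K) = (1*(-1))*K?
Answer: 49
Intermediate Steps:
Z(G, K) = -K
k(V) = 0 (k(V) = V - V = 0)
49 - 720*k(b(-5)) = 49 - 720*0 = 49 + 0 = 49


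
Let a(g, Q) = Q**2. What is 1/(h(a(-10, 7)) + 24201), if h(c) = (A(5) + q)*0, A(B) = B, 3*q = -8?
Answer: 1/24201 ≈ 4.1321e-5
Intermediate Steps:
q = -8/3 (q = (1/3)*(-8) = -8/3 ≈ -2.6667)
h(c) = 0 (h(c) = (5 - 8/3)*0 = (7/3)*0 = 0)
1/(h(a(-10, 7)) + 24201) = 1/(0 + 24201) = 1/24201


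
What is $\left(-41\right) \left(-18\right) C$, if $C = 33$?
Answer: $24354$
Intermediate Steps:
$\left(-41\right) \left(-18\right) C = \left(-41\right) \left(-18\right) 33 = 738 \cdot 33 = 24354$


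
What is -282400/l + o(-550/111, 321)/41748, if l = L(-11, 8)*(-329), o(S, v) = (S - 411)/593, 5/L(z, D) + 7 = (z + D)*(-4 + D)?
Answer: -421272973530677/129154994388 ≈ -3261.8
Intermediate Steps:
L(z, D) = 5/(-7 + (-4 + D)*(D + z)) (L(z, D) = 5/(-7 + (z + D)*(-4 + D)) = 5/(-7 + (D + z)*(-4 + D)) = 5/(-7 + (-4 + D)*(D + z)))
o(S, v) = -411/593 + S/593 (o(S, v) = (-411 + S)*(1/593) = -411/593 + S/593)
l = 1645/19 (l = (5/(-7 + 8² - 4*8 - 4*(-11) + 8*(-11)))*(-329) = (5/(-7 + 64 - 32 + 44 - 88))*(-329) = (5/(-19))*(-329) = (5*(-1/19))*(-329) = -5/19*(-329) = 1645/19 ≈ 86.579)
-282400/l + o(-550/111, 321)/41748 = -282400/1645/19 + (-411/593 + (-550/111)/593)/41748 = -282400*19/1645 + (-411/593 + (-550*1/111)/593)*(1/41748) = -1073120/329 + (-411/593 + (1/593)*(-550/111))*(1/41748) = -1073120/329 + (-411/593 - 550/65823)*(1/41748) = -1073120/329 - 46171/65823*1/41748 = -1073120/329 - 46171/2747978604 = -421272973530677/129154994388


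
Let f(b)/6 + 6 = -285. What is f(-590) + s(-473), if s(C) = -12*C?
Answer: 3930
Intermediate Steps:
f(b) = -1746 (f(b) = -36 + 6*(-285) = -36 - 1710 = -1746)
f(-590) + s(-473) = -1746 - 12*(-473) = -1746 + 5676 = 3930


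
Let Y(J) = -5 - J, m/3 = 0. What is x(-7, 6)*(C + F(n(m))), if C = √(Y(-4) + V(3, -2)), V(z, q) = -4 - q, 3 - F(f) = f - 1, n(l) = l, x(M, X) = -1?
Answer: -4 - I*√3 ≈ -4.0 - 1.732*I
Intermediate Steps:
m = 0 (m = 3*0 = 0)
F(f) = 4 - f (F(f) = 3 - (f - 1) = 3 - (-1 + f) = 3 + (1 - f) = 4 - f)
C = I*√3 (C = √((-5 - 1*(-4)) + (-4 - 1*(-2))) = √((-5 + 4) + (-4 + 2)) = √(-1 - 2) = √(-3) = I*√3 ≈ 1.732*I)
x(-7, 6)*(C + F(n(m))) = -(I*√3 + (4 - 1*0)) = -(I*√3 + (4 + 0)) = -(I*√3 + 4) = -(4 + I*√3) = -4 - I*√3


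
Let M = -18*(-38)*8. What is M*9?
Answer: 49248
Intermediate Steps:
M = 5472 (M = 684*8 = 5472)
M*9 = 5472*9 = 49248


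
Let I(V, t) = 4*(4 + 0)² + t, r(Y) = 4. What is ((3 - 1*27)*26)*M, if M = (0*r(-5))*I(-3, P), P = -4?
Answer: 0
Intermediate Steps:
I(V, t) = 64 + t (I(V, t) = 4*4² + t = 4*16 + t = 64 + t)
M = 0 (M = (0*4)*(64 - 4) = 0*60 = 0)
((3 - 1*27)*26)*M = ((3 - 1*27)*26)*0 = ((3 - 27)*26)*0 = -24*26*0 = -624*0 = 0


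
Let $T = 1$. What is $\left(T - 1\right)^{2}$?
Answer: $0$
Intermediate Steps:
$\left(T - 1\right)^{2} = \left(1 - 1\right)^{2} = 0^{2} = 0$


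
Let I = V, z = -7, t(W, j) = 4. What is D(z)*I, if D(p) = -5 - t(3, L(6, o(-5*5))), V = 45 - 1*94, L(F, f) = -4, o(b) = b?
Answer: 441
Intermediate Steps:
V = -49 (V = 45 - 94 = -49)
I = -49
D(p) = -9 (D(p) = -5 - 1*4 = -5 - 4 = -9)
D(z)*I = -9*(-49) = 441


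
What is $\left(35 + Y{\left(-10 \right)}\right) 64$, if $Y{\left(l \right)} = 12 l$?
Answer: $-5440$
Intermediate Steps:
$\left(35 + Y{\left(-10 \right)}\right) 64 = \left(35 + 12 \left(-10\right)\right) 64 = \left(35 - 120\right) 64 = \left(-85\right) 64 = -5440$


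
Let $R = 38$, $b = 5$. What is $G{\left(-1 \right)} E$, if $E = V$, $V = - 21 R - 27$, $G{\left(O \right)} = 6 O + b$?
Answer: $825$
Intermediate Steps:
$G{\left(O \right)} = 5 + 6 O$ ($G{\left(O \right)} = 6 O + 5 = 5 + 6 O$)
$V = -825$ ($V = \left(-21\right) 38 - 27 = -798 - 27 = -825$)
$E = -825$
$G{\left(-1 \right)} E = \left(5 + 6 \left(-1\right)\right) \left(-825\right) = \left(5 - 6\right) \left(-825\right) = \left(-1\right) \left(-825\right) = 825$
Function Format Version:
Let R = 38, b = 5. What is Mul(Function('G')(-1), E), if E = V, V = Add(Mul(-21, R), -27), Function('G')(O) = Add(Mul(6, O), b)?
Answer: 825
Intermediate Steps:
Function('G')(O) = Add(5, Mul(6, O)) (Function('G')(O) = Add(Mul(6, O), 5) = Add(5, Mul(6, O)))
V = -825 (V = Add(Mul(-21, 38), -27) = Add(-798, -27) = -825)
E = -825
Mul(Function('G')(-1), E) = Mul(Add(5, Mul(6, -1)), -825) = Mul(Add(5, -6), -825) = Mul(-1, -825) = 825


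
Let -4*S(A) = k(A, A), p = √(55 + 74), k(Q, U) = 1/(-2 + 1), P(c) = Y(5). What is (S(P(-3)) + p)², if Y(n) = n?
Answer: 2065/16 + √129/2 ≈ 134.74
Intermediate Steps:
P(c) = 5
k(Q, U) = -1 (k(Q, U) = 1/(-1) = -1)
p = √129 ≈ 11.358
S(A) = ¼ (S(A) = -¼*(-1) = ¼)
(S(P(-3)) + p)² = (¼ + √129)²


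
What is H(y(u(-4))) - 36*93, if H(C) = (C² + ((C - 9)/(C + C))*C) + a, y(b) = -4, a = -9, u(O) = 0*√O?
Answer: -6695/2 ≈ -3347.5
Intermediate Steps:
u(O) = 0
H(C) = -27/2 + C² + C/2 (H(C) = (C² + ((C - 9)/(C + C))*C) - 9 = (C² + ((-9 + C)/((2*C)))*C) - 9 = (C² + ((-9 + C)*(1/(2*C)))*C) - 9 = (C² + ((-9 + C)/(2*C))*C) - 9 = (C² + (-9/2 + C/2)) - 9 = (-9/2 + C² + C/2) - 9 = -27/2 + C² + C/2)
H(y(u(-4))) - 36*93 = (-27/2 + (-4)² + (½)*(-4)) - 36*93 = (-27/2 + 16 - 2) - 3348 = ½ - 3348 = -6695/2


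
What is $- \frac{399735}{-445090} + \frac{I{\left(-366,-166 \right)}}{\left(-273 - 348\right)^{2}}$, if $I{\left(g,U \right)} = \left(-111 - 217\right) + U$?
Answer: $\frac{655039705}{730404054} \approx 0.89682$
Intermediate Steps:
$I{\left(g,U \right)} = -328 + U$
$- \frac{399735}{-445090} + \frac{I{\left(-366,-166 \right)}}{\left(-273 - 348\right)^{2}} = - \frac{399735}{-445090} + \frac{-328 - 166}{\left(-273 - 348\right)^{2}} = \left(-399735\right) \left(- \frac{1}{445090}\right) - \frac{494}{\left(-621\right)^{2}} = \frac{1701}{1894} - \frac{494}{385641} = \frac{655039705}{730404054}$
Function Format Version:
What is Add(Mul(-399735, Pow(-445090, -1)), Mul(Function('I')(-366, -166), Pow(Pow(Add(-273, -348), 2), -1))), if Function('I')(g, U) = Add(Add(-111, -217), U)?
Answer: Rational(655039705, 730404054) ≈ 0.89682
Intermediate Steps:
Function('I')(g, U) = Add(-328, U)
Add(Mul(-399735, Pow(-445090, -1)), Mul(Function('I')(-366, -166), Pow(Pow(Add(-273, -348), 2), -1))) = Add(Mul(-399735, Pow(-445090, -1)), Mul(Add(-328, -166), Pow(Pow(Add(-273, -348), 2), -1))) = Add(Mul(-399735, Rational(-1, 445090)), Mul(-494, Pow(Pow(-621, 2), -1))) = Add(Rational(1701, 1894), Mul(-494, Pow(385641, -1))) = Add(Rational(1701, 1894), Mul(-494, Rational(1, 385641))) = Add(Rational(1701, 1894), Rational(-494, 385641)) = Rational(655039705, 730404054)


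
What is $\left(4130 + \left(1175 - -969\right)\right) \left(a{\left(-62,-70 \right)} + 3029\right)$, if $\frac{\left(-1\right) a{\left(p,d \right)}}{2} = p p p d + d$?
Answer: $-209317899774$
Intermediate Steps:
$a{\left(p,d \right)} = - 2 d - 2 d p^{3}$ ($a{\left(p,d \right)} = - 2 \left(p p p d + d\right) = - 2 \left(p^{2} p d + d\right) = - 2 \left(p^{3} d + d\right) = - 2 \left(d p^{3} + d\right) = - 2 \left(d + d p^{3}\right) = - 2 d - 2 d p^{3}$)
$\left(4130 + \left(1175 - -969\right)\right) \left(a{\left(-62,-70 \right)} + 3029\right) = \left(4130 + \left(1175 - -969\right)\right) \left(\left(-2\right) \left(-70\right) \left(1 + \left(-62\right)^{3}\right) + 3029\right) = \left(4130 + \left(1175 + 969\right)\right) \left(\left(-2\right) \left(-70\right) \left(1 - 238328\right) + 3029\right) = \left(4130 + 2144\right) \left(\left(-2\right) \left(-70\right) \left(-238327\right) + 3029\right) = 6274 \left(-33365780 + 3029\right) = 6274 \left(-33362751\right) = -209317899774$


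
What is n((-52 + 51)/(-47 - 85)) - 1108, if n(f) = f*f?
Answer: -19305791/17424 ≈ -1108.0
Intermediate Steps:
n(f) = f²
n((-52 + 51)/(-47 - 85)) - 1108 = ((-52 + 51)/(-47 - 85))² - 1108 = (-1/(-132))² - 1108 = (-1*(-1/132))² - 1108 = (1/132)² - 1108 = 1/17424 - 1108 = -19305791/17424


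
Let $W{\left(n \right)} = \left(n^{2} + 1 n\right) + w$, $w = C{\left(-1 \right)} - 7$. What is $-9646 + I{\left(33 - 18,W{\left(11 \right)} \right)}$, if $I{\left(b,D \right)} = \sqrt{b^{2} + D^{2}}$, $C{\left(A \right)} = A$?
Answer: $-9646 + \sqrt{15601} \approx -9521.1$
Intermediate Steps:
$w = -8$ ($w = -1 - 7 = -8$)
$W{\left(n \right)} = -8 + n + n^{2}$ ($W{\left(n \right)} = \left(n^{2} + 1 n\right) - 8 = \left(n^{2} + n\right) - 8 = \left(n + n^{2}\right) - 8 = -8 + n + n^{2}$)
$I{\left(b,D \right)} = \sqrt{D^{2} + b^{2}}$
$-9646 + I{\left(33 - 18,W{\left(11 \right)} \right)} = -9646 + \sqrt{\left(-8 + 11 + 11^{2}\right)^{2} + \left(33 - 18\right)^{2}} = -9646 + \sqrt{\left(-8 + 11 + 121\right)^{2} + 15^{2}} = -9646 + \sqrt{124^{2} + 225} = -9646 + \sqrt{15376 + 225} = -9646 + \sqrt{15601}$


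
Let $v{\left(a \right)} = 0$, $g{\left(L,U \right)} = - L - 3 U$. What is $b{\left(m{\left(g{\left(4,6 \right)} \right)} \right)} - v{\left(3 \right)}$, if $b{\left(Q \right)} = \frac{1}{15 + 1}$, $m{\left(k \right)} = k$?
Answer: $\frac{1}{16} \approx 0.0625$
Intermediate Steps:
$b{\left(Q \right)} = \frac{1}{16}$
$b{\left(m{\left(g{\left(4,6 \right)} \right)} \right)} - v{\left(3 \right)} = \frac{1}{16} - 0 = \frac{1}{16} + 0 = \frac{1}{16}$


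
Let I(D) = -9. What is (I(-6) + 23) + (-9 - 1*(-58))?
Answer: 63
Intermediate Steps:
(I(-6) + 23) + (-9 - 1*(-58)) = (-9 + 23) + (-9 - 1*(-58)) = 14 + (-9 + 58) = 14 + 49 = 63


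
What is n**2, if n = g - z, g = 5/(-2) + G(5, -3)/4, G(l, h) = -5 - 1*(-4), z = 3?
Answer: 529/16 ≈ 33.063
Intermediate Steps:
G(l, h) = -1 (G(l, h) = -5 + 4 = -1)
g = -11/4 (g = 5/(-2) - 1/4 = 5*(-1/2) - 1*1/4 = -5/2 - 1/4 = -11/4 ≈ -2.7500)
n = -23/4 (n = -11/4 - 1*3 = -11/4 - 3 = -23/4 ≈ -5.7500)
n**2 = (-23/4)**2 = 529/16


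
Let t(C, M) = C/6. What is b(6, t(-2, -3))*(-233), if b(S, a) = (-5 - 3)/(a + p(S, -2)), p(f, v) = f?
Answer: 5592/17 ≈ 328.94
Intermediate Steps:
t(C, M) = C/6 (t(C, M) = C*(⅙) = C/6)
b(S, a) = -8/(S + a) (b(S, a) = (-5 - 3)/(a + S) = -8/(S + a))
b(6, t(-2, -3))*(-233) = -8/(6 + (⅙)*(-2))*(-233) = -8/(6 - ⅓)*(-233) = -8/17/3*(-233) = -8*3/17*(-233) = -24/17*(-233) = 5592/17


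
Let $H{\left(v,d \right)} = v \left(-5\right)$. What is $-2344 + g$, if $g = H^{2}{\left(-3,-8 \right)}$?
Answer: $-2119$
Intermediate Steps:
$H{\left(v,d \right)} = - 5 v$
$g = 225$ ($g = \left(\left(-5\right) \left(-3\right)\right)^{2} = 15^{2} = 225$)
$-2344 + g = -2344 + 225 = -2119$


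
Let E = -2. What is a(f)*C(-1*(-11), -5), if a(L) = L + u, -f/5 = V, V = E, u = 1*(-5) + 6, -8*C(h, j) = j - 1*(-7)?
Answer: -11/4 ≈ -2.7500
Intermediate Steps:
C(h, j) = -7/8 - j/8 (C(h, j) = -(j - 1*(-7))/8 = -(j + 7)/8 = -(7 + j)/8 = -7/8 - j/8)
u = 1 (u = -5 + 6 = 1)
V = -2
f = 10 (f = -5*(-2) = 10)
a(L) = 1 + L (a(L) = L + 1 = 1 + L)
a(f)*C(-1*(-11), -5) = (1 + 10)*(-7/8 - ⅛*(-5)) = 11*(-7/8 + 5/8) = 11*(-¼) = -11/4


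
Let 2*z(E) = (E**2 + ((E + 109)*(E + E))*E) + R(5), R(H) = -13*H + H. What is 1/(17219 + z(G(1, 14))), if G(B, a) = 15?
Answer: 2/90403 ≈ 2.2123e-5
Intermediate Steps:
R(H) = -12*H
z(E) = -30 + E**2/2 + E**2*(109 + E) (z(E) = ((E**2 + ((E + 109)*(E + E))*E) - 12*5)/2 = ((E**2 + ((109 + E)*(2*E))*E) - 60)/2 = ((E**2 + (2*E*(109 + E))*E) - 60)/2 = ((E**2 + 2*E**2*(109 + E)) - 60)/2 = (-60 + E**2 + 2*E**2*(109 + E))/2 = -30 + E**2/2 + E**2*(109 + E))
1/(17219 + z(G(1, 14))) = 1/(17219 + (-30 + 15**3 + (219/2)*15**2)) = 1/(17219 + (-30 + 3375 + (219/2)*225)) = 1/(17219 + (-30 + 3375 + 49275/2)) = 1/(17219 + 55965/2) = 1/(90403/2) = 2/90403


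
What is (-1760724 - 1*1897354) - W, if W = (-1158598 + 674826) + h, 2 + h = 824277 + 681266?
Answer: -4679847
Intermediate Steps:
h = 1505541 (h = -2 + (824277 + 681266) = -2 + 1505543 = 1505541)
W = 1021769 (W = (-1158598 + 674826) + 1505541 = -483772 + 1505541 = 1021769)
(-1760724 - 1*1897354) - W = (-1760724 - 1*1897354) - 1*1021769 = (-1760724 - 1897354) - 1021769 = -3658078 - 1021769 = -4679847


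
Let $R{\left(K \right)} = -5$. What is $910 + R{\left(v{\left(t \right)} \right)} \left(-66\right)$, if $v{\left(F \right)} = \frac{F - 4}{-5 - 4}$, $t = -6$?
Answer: $1240$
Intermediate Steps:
$v{\left(F \right)} = \frac{4}{9} - \frac{F}{9}$ ($v{\left(F \right)} = \frac{-4 + F}{-9} = \left(-4 + F\right) \left(- \frac{1}{9}\right) = \frac{4}{9} - \frac{F}{9}$)
$910 + R{\left(v{\left(t \right)} \right)} \left(-66\right) = 910 - -330 = 910 + 330 = 1240$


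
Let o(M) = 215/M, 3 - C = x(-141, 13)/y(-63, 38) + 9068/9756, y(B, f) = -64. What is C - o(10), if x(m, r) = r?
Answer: -3001157/156096 ≈ -19.226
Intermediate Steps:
C = 354907/156096 (C = 3 - (13/(-64) + 9068/9756) = 3 - (13*(-1/64) + 9068*(1/9756)) = 3 - (-13/64 + 2267/2439) = 3 - 1*113381/156096 = 3 - 113381/156096 = 354907/156096 ≈ 2.2736)
C - o(10) = 354907/156096 - 215/10 = 354907/156096 - 1*43/2 = 354907/156096 - 43/2 = -3001157/156096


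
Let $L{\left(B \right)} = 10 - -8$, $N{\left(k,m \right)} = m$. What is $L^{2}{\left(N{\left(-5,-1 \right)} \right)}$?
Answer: $324$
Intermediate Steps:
$L{\left(B \right)} = 18$ ($L{\left(B \right)} = 10 + 8 = 18$)
$L^{2}{\left(N{\left(-5,-1 \right)} \right)} = 18^{2} = 324$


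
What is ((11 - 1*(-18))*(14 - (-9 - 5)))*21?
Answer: 17052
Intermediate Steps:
((11 - 1*(-18))*(14 - (-9 - 5)))*21 = ((11 + 18)*(14 - 1*(-14)))*21 = (29*(14 + 14))*21 = (29*28)*21 = 812*21 = 17052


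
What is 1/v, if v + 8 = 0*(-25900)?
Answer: -1/8 ≈ -0.12500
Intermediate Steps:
v = -8 (v = -8 + 0*(-25900) = -8 + 0 = -8)
1/v = 1/(-8) = -1/8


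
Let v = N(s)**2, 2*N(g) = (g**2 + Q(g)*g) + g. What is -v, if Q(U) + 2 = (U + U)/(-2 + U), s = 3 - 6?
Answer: -441/25 ≈ -17.640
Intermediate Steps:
s = -3
Q(U) = -2 + 2*U/(-2 + U) (Q(U) = -2 + (U + U)/(-2 + U) = -2 + (2*U)/(-2 + U) = -2 + 2*U/(-2 + U))
N(g) = g/2 + g**2/2 + 2*g/(-2 + g) (N(g) = ((g**2 + (4/(-2 + g))*g) + g)/2 = ((g**2 + 4*g/(-2 + g)) + g)/2 = (g + g**2 + 4*g/(-2 + g))/2 = g/2 + g**2/2 + 2*g/(-2 + g))
v = 441/25 (v = ((1/2)*(-3)*(2 + (-3)**2 - 1*(-3))/(-2 - 3))**2 = ((1/2)*(-3)*(2 + 9 + 3)/(-5))**2 = ((1/2)*(-3)*(-1/5)*14)**2 = (21/5)**2 = 441/25 ≈ 17.640)
-v = -1*441/25 = -441/25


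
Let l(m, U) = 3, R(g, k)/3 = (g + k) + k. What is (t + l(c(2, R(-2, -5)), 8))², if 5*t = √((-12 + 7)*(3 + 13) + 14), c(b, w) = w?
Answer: (15 + I*√66)²/25 ≈ 6.36 + 9.7488*I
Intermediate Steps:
R(g, k) = 3*g + 6*k (R(g, k) = 3*((g + k) + k) = 3*(g + 2*k) = 3*g + 6*k)
t = I*√66/5 (t = √((-12 + 7)*(3 + 13) + 14)/5 = √(-5*16 + 14)/5 = √(-80 + 14)/5 = √(-66)/5 = (I*√66)/5 = I*√66/5 ≈ 1.6248*I)
(t + l(c(2, R(-2, -5)), 8))² = (I*√66/5 + 3)² = (3 + I*√66/5)²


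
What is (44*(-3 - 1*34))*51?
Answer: -83028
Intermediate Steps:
(44*(-3 - 1*34))*51 = (44*(-3 - 34))*51 = (44*(-37))*51 = -1628*51 = -83028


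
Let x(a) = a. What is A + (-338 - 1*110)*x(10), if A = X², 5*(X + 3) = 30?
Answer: -4471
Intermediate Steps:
X = 3 (X = -3 + (⅕)*30 = -3 + 6 = 3)
A = 9 (A = 3² = 9)
A + (-338 - 1*110)*x(10) = 9 + (-338 - 1*110)*10 = 9 + (-338 - 110)*10 = 9 - 448*10 = 9 - 4480 = -4471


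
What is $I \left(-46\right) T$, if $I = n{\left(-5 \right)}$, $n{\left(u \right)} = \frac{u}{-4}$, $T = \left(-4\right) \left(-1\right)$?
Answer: $-230$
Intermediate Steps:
$T = 4$
$n{\left(u \right)} = - \frac{u}{4}$ ($n{\left(u \right)} = u \left(- \frac{1}{4}\right) = - \frac{u}{4}$)
$I = \frac{5}{4}$ ($I = \left(- \frac{1}{4}\right) \left(-5\right) = \frac{5}{4} \approx 1.25$)
$I \left(-46\right) T = \frac{5}{4} \left(-46\right) 4 = \left(- \frac{115}{2}\right) 4 = -230$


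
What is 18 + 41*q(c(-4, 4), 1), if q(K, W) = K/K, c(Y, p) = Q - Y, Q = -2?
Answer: 59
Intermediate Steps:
c(Y, p) = -2 - Y
q(K, W) = 1
18 + 41*q(c(-4, 4), 1) = 18 + 41*1 = 18 + 41 = 59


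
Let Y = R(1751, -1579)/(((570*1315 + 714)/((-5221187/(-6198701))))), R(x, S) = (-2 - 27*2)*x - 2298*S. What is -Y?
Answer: -9216663803441/2325331103532 ≈ -3.9636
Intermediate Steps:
R(x, S) = -2298*S - 56*x (R(x, S) = (-2 - 54)*x - 2298*S = -56*x - 2298*S = -2298*S - 56*x)
Y = 9216663803441/2325331103532 (Y = (-2298*(-1579) - 56*1751)/(((570*1315 + 714)/((-5221187/(-6198701))))) = (3628542 - 98056)/(((749550 + 714)/((-5221187*(-1/6198701))))) = 3530486/((750264/(5221187/6198701))) = 3530486/((750264*(6198701/5221187))) = 3530486/(4650662207064/5221187) = 3530486*(5221187/4650662207064) = 9216663803441/2325331103532 ≈ 3.9636)
-Y = -1*9216663803441/2325331103532 = -9216663803441/2325331103532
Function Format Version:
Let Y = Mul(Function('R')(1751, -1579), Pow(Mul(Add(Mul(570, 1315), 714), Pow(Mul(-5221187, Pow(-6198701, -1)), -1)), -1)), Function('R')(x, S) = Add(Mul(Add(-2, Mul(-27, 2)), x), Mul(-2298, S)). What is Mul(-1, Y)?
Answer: Rational(-9216663803441, 2325331103532) ≈ -3.9636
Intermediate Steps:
Function('R')(x, S) = Add(Mul(-2298, S), Mul(-56, x)) (Function('R')(x, S) = Add(Mul(Add(-2, -54), x), Mul(-2298, S)) = Add(Mul(-56, x), Mul(-2298, S)) = Add(Mul(-2298, S), Mul(-56, x)))
Y = Rational(9216663803441, 2325331103532) (Y = Mul(Add(Mul(-2298, -1579), Mul(-56, 1751)), Pow(Mul(Add(Mul(570, 1315), 714), Pow(Mul(-5221187, Pow(-6198701, -1)), -1)), -1)) = Mul(Add(3628542, -98056), Pow(Mul(Add(749550, 714), Pow(Mul(-5221187, Rational(-1, 6198701)), -1)), -1)) = Mul(3530486, Pow(Mul(750264, Pow(Rational(5221187, 6198701), -1)), -1)) = Mul(3530486, Pow(Mul(750264, Rational(6198701, 5221187)), -1)) = Mul(3530486, Pow(Rational(4650662207064, 5221187), -1)) = Mul(3530486, Rational(5221187, 4650662207064)) = Rational(9216663803441, 2325331103532) ≈ 3.9636)
Mul(-1, Y) = Mul(-1, Rational(9216663803441, 2325331103532)) = Rational(-9216663803441, 2325331103532)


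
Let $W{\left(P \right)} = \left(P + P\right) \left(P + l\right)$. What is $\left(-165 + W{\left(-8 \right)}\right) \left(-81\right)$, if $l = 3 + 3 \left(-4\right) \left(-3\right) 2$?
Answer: $100197$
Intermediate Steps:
$l = 75$ ($l = 3 + 3 \cdot 12 \cdot 2 = 3 + 3 \cdot 24 = 3 + 72 = 75$)
$W{\left(P \right)} = 2 P \left(75 + P\right)$ ($W{\left(P \right)} = \left(P + P\right) \left(P + 75\right) = 2 P \left(75 + P\right)$)
$\left(-165 + W{\left(-8 \right)}\right) \left(-81\right) = \left(-165 + 2 \left(-8\right) \left(75 - 8\right)\right) \left(-81\right) = \left(-165 + 2 \left(-8\right) 67\right) \left(-81\right) = \left(-165 - 1072\right) \left(-81\right) = \left(-1237\right) \left(-81\right) = 100197$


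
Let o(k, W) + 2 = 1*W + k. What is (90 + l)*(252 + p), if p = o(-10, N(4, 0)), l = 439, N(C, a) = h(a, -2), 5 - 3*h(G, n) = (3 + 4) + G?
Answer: 379822/3 ≈ 1.2661e+5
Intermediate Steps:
h(G, n) = -2/3 - G/3 (h(G, n) = 5/3 - ((3 + 4) + G)/3 = 5/3 - (7 + G)/3 = 5/3 + (-7/3 - G/3) = -2/3 - G/3)
N(C, a) = -2/3 - a/3
o(k, W) = -2 + W + k (o(k, W) = -2 + (1*W + k) = -2 + (W + k) = -2 + W + k)
p = -38/3 (p = -2 + (-2/3 - 1/3*0) - 10 = -2 + (-2/3 + 0) - 10 = -2 - 2/3 - 10 = -38/3 ≈ -12.667)
(90 + l)*(252 + p) = (90 + 439)*(252 - 38/3) = 529*(718/3) = 379822/3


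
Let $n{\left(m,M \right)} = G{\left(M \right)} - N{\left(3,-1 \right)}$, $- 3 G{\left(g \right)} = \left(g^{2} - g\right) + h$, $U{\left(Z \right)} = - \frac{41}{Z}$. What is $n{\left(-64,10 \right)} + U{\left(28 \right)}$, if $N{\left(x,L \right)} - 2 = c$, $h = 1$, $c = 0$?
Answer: $- \frac{2839}{84} \approx -33.798$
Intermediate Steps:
$N{\left(x,L \right)} = 2$ ($N{\left(x,L \right)} = 2 + 0 = 2$)
$G{\left(g \right)} = - \frac{1}{3} - \frac{g^{2}}{3} + \frac{g}{3}$ ($G{\left(g \right)} = - \frac{\left(g^{2} - g\right) + 1}{3} = - \frac{1 + g^{2} - g}{3} = - \frac{1}{3} - \frac{g^{2}}{3} + \frac{g}{3}$)
$n{\left(m,M \right)} = - \frac{7}{3} - \frac{M^{2}}{3} + \frac{M}{3}$ ($n{\left(m,M \right)} = \left(- \frac{1}{3} - \frac{M^{2}}{3} + \frac{M}{3}\right) - 2 = - \frac{7}{3} - \frac{M^{2}}{3} + \frac{M}{3}$)
$n{\left(-64,10 \right)} + U{\left(28 \right)} = \left(- \frac{7}{3} - \frac{10^{2}}{3} + \frac{1}{3} \cdot 10\right) - \frac{41}{28} = \left(- \frac{7}{3} - \frac{100}{3} + \frac{10}{3}\right) - \frac{41}{28} = - \frac{97}{3} - \frac{41}{28} = - \frac{2839}{84}$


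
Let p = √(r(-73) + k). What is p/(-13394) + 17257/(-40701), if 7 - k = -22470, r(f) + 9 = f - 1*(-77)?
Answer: -17257/40701 - 53*√2/6697 ≈ -0.43519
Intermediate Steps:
r(f) = 68 + f (r(f) = -9 + (f - 1*(-77)) = -9 + (f + 77) = -9 + (77 + f) = 68 + f)
k = 22477 (k = 7 - 1*(-22470) = 7 + 22470 = 22477)
p = 106*√2 (p = √((68 - 73) + 22477) = √(-5 + 22477) = √22472 = 106*√2 ≈ 149.91)
p/(-13394) + 17257/(-40701) = (106*√2)/(-13394) + 17257/(-40701) = (106*√2)*(-1/13394) + 17257*(-1/40701) = -53*√2/6697 - 17257/40701 = -17257/40701 - 53*√2/6697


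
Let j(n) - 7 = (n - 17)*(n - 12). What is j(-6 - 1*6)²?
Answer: 494209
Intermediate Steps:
j(n) = 7 + (-17 + n)*(-12 + n) (j(n) = 7 + (n - 17)*(n - 12) = 7 + (-17 + n)*(-12 + n))
j(-6 - 1*6)² = (211 + (-6 - 1*6)² - 29*(-6 - 1*6))² = (211 + (-6 - 6)² - 29*(-6 - 6))² = (211 + (-12)² - 29*(-12))² = (211 + 144 + 348)² = 703² = 494209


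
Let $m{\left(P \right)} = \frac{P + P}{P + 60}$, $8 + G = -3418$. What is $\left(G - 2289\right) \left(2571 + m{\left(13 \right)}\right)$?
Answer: $- \frac{1072756935}{73} \approx -1.4695 \cdot 10^{7}$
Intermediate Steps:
$G = -3426$ ($G = -8 - 3418 = -3426$)
$m{\left(P \right)} = \frac{2 P}{60 + P}$
$\left(G - 2289\right) \left(2571 + m{\left(13 \right)}\right) = \left(-3426 - 2289\right) \left(2571 + 2 \cdot 13 \frac{1}{60 + 13}\right) = - 5715 \left(2571 + 2 \cdot 13 \cdot \frac{1}{73}\right) = - 5715 \left(2571 + \frac{26}{73}\right) = \left(-5715\right) \frac{187709}{73} = - \frac{1072756935}{73}$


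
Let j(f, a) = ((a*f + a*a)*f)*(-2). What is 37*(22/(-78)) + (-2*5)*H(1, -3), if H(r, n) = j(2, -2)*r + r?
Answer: -797/39 ≈ -20.436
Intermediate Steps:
j(f, a) = -2*f*(a² + a*f) (j(f, a) = ((a*f + a²)*f)*(-2) = ((a² + a*f)*f)*(-2) = (f*(a² + a*f))*(-2) = -2*f*(a² + a*f))
H(r, n) = r (H(r, n) = (-2*(-2)*2*(-2 + 2))*r + r = (-2*(-2)*2*0)*r + r = 0*r + r = 0 + r = r)
37*(22/(-78)) + (-2*5)*H(1, -3) = 37*(22/(-78)) - 2*5*1 = 37*(22*(-1/78)) - 10*1 = 37*(-11/39) - 10 = -407/39 - 10 = -797/39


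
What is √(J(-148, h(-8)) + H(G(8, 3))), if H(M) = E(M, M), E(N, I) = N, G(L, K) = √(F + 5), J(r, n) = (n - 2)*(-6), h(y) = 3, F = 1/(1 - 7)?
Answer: √(-216 + 6*√174)/6 ≈ 1.9497*I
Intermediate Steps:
F = -⅙ (F = 1/(-6) = -⅙ ≈ -0.16667)
J(r, n) = 12 - 6*n (J(r, n) = (-2 + n)*(-6) = 12 - 6*n)
G(L, K) = √174/6 (G(L, K) = √(-⅙ + 5) = √(29/6) = √174/6)
H(M) = M
√(J(-148, h(-8)) + H(G(8, 3))) = √((12 - 6*3) + √174/6) = √((12 - 18) + √174/6) = √(-6 + √174/6)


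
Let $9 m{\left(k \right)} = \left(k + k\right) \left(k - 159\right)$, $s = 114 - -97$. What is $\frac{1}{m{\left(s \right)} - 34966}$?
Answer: $- \frac{9}{292750} \approx -3.0743 \cdot 10^{-5}$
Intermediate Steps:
$s = 211$ ($s = 114 + 97 = 211$)
$m{\left(k \right)} = \frac{2 k \left(-159 + k\right)}{9}$ ($m{\left(k \right)} = \frac{\left(k + k\right) \left(k - 159\right)}{9} = \frac{2 k \left(-159 + k\right)}{9}$)
$\frac{1}{m{\left(s \right)} - 34966} = \frac{1}{\frac{2}{9} \cdot 211 \left(-159 + 211\right) - 34966} = \frac{1}{\frac{2}{9} \cdot 211 \cdot 52 - 34966} = \frac{1}{\frac{21944}{9} - 34966} = \frac{1}{- \frac{292750}{9}} = - \frac{9}{292750}$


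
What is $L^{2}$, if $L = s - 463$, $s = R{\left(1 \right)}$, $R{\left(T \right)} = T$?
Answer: $213444$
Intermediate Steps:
$s = 1$
$L = -462$ ($L = 1 - 463 = -462$)
$L^{2} = \left(-462\right)^{2} = 213444$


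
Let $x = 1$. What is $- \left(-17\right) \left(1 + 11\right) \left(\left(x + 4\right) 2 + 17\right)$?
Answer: $5508$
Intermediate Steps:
$- \left(-17\right) \left(1 + 11\right) \left(\left(x + 4\right) 2 + 17\right) = - \left(-17\right) \left(1 + 11\right) \left(\left(1 + 4\right) 2 + 17\right) = - \left(-17\right) 12 \left(5 \cdot 2 + 17\right) = - \left(-17\right) 12 \left(10 + 17\right) = - \left(-17\right) 12 \cdot 27 = - \left(-17\right) 324 = \left(-1\right) \left(-5508\right) = 5508$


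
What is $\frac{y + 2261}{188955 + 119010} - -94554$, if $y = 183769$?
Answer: $\frac{1941300576}{20531} \approx 94555.0$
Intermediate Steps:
$\frac{y + 2261}{188955 + 119010} - -94554 = \frac{183769 + 2261}{188955 + 119010} - -94554 = \frac{186030}{307965} + 94554 = 186030 \cdot \frac{1}{307965} + 94554 = \frac{12402}{20531} + 94554 = \frac{1941300576}{20531}$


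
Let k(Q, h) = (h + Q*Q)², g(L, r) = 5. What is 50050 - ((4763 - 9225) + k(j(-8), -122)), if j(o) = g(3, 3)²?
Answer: -198497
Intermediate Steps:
j(o) = 25 (j(o) = 5² = 25)
k(Q, h) = (h + Q²)²
50050 - ((4763 - 9225) + k(j(-8), -122)) = 50050 - ((4763 - 9225) + (-122 + 25²)²) = 50050 - (-4462 + (-122 + 625)²) = 50050 - (-4462 + 503²) = 50050 - (-4462 + 253009) = 50050 - 1*248547 = 50050 - 248547 = -198497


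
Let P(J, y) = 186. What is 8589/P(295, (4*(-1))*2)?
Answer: 2863/62 ≈ 46.177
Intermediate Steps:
8589/P(295, (4*(-1))*2) = 8589/186 = 8589*(1/186) = 2863/62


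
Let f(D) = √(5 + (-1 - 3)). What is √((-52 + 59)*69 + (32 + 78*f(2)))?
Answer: √593 ≈ 24.352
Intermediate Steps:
f(D) = 1 (f(D) = √(5 - 4) = √1 = 1)
√((-52 + 59)*69 + (32 + 78*f(2))) = √((-52 + 59)*69 + (32 + 78*1)) = √(7*69 + (32 + 78)) = √(483 + 110) = √593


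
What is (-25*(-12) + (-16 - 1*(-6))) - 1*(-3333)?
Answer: 3623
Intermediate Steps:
(-25*(-12) + (-16 - 1*(-6))) - 1*(-3333) = (300 + (-16 + 6)) + 3333 = (300 - 10) + 3333 = 290 + 3333 = 3623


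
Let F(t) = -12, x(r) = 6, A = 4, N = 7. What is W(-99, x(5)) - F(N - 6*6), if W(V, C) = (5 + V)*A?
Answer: -364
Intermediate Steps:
W(V, C) = 20 + 4*V (W(V, C) = (5 + V)*4 = 20 + 4*V)
W(-99, x(5)) - F(N - 6*6) = (20 + 4*(-99)) - 1*(-12) = (20 - 396) + 12 = -376 + 12 = -364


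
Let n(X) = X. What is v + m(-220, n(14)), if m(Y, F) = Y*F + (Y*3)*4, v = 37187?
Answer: 31467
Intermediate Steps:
m(Y, F) = 12*Y + F*Y (m(Y, F) = F*Y + (3*Y)*4 = F*Y + 12*Y = 12*Y + F*Y)
v + m(-220, n(14)) = 37187 - 220*(12 + 14) = 37187 - 220*26 = 37187 - 5720 = 31467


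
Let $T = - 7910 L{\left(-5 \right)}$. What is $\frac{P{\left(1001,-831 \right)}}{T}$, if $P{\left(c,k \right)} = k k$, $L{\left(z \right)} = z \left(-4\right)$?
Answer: $- \frac{690561}{158200} \approx -4.3651$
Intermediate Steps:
$L{\left(z \right)} = - 4 z$
$P{\left(c,k \right)} = k^{2}$
$T = -158200$ ($T = - 7910 \left(\left(-4\right) \left(-5\right)\right) = \left(-7910\right) 20 = -158200$)
$\frac{P{\left(1001,-831 \right)}}{T} = \frac{\left(-831\right)^{2}}{-158200} = 690561 \left(- \frac{1}{158200}\right) = - \frac{690561}{158200}$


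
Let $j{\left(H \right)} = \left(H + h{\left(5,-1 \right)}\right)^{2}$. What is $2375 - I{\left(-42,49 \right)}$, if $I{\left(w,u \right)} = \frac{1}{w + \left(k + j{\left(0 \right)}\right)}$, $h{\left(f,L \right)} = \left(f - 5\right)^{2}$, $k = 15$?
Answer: $\frac{64126}{27} \approx 2375.0$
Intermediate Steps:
$h{\left(f,L \right)} = \left(-5 + f\right)^{2}$
$j{\left(H \right)} = H^{2}$ ($j{\left(H \right)} = \left(H + \left(-5 + 5\right)^{2}\right)^{2} = \left(H + 0^{2}\right)^{2} = \left(H + 0\right)^{2} = H^{2}$)
$I{\left(w,u \right)} = \frac{1}{15 + w}$ ($I{\left(w,u \right)} = \frac{1}{w + \left(15 + 0^{2}\right)} = \frac{1}{w + \left(15 + 0\right)} = \frac{1}{w + 15} = \frac{1}{15 + w}$)
$2375 - I{\left(-42,49 \right)} = 2375 - \frac{1}{15 - 42} = 2375 - \frac{1}{-27} = 2375 - - \frac{1}{27} = 2375 + \frac{1}{27} = \frac{64126}{27}$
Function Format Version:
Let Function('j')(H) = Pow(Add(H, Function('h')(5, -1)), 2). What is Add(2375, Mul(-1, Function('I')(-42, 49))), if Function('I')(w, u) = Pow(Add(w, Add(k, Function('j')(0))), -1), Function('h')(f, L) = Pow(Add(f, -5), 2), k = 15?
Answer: Rational(64126, 27) ≈ 2375.0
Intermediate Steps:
Function('h')(f, L) = Pow(Add(-5, f), 2)
Function('j')(H) = Pow(H, 2) (Function('j')(H) = Pow(Add(H, Pow(Add(-5, 5), 2)), 2) = Pow(Add(H, Pow(0, 2)), 2) = Pow(Add(H, 0), 2) = Pow(H, 2))
Function('I')(w, u) = Pow(Add(15, w), -1) (Function('I')(w, u) = Pow(Add(w, Add(15, Pow(0, 2))), -1) = Pow(Add(w, Add(15, 0)), -1) = Pow(Add(w, 15), -1) = Pow(Add(15, w), -1))
Add(2375, Mul(-1, Function('I')(-42, 49))) = Add(2375, Mul(-1, Pow(Add(15, -42), -1))) = Add(2375, Mul(-1, Pow(-27, -1))) = Add(2375, Mul(-1, Rational(-1, 27))) = Add(2375, Rational(1, 27)) = Rational(64126, 27)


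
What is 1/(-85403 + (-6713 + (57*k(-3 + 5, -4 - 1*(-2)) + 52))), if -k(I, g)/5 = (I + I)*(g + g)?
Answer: -1/87504 ≈ -1.1428e-5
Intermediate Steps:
k(I, g) = -20*I*g (k(I, g) = -5*(I + I)*(g + g) = -5*2*I*2*g = -20*I*g)
1/(-85403 + (-6713 + (57*k(-3 + 5, -4 - 1*(-2)) + 52))) = 1/(-85403 + (-6713 + (57*(-20*(-3 + 5)*(-4 - 1*(-2))) + 52))) = 1/(-85403 + (-6713 + (57*(-20*2*(-4 + 2)) + 52))) = 1/(-85403 + (-6713 + (57*(-20*2*(-2)) + 52))) = 1/(-85403 + (-6713 + (57*80 + 52))) = 1/(-85403 + (-6713 + (4560 + 52))) = 1/(-85403 + (-6713 + 4612)) = 1/(-85403 - 2101) = 1/(-87504) = -1/87504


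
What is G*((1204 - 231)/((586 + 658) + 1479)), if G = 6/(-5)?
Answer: -834/1945 ≈ -0.42879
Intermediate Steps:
G = -6/5 (G = 6*(-1/5) = -6/5 ≈ -1.2000)
G*((1204 - 231)/((586 + 658) + 1479)) = -6*(1204 - 231)/(5*((586 + 658) + 1479)) = -5838/(5*(1244 + 1479)) = -5838/(5*2723) = -6/5*139/389 = -834/1945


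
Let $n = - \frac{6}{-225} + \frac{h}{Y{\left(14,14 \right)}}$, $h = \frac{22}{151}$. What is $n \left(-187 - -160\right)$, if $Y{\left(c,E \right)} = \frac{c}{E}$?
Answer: $- \frac{17568}{3775} \approx -4.6538$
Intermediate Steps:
$h = \frac{22}{151}$ ($h = 22 \cdot \frac{1}{151} = \frac{22}{151} \approx 0.1457$)
$n = \frac{1952}{11325}$ ($n = - \frac{6}{-225} + \frac{22}{151 \cdot \frac{14}{14}} = \left(-6\right) \left(- \frac{1}{225}\right) + \frac{22}{151 \cdot 14 \cdot \frac{1}{14}} = \frac{2}{75} + \frac{22}{151 \cdot 1} = \frac{2}{75} + \frac{22}{151} \cdot 1 = \frac{2}{75} + \frac{22}{151} = \frac{1952}{11325} \approx 0.17236$)
$n \left(-187 - -160\right) = \frac{1952 \left(-187 - -160\right)}{11325} = \frac{1952 \left(-187 + 160\right)}{11325} = \frac{1952}{11325} \left(-27\right) = - \frac{17568}{3775}$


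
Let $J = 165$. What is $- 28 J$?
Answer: $-4620$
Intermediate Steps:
$- 28 J = \left(-28\right) 165 = -4620$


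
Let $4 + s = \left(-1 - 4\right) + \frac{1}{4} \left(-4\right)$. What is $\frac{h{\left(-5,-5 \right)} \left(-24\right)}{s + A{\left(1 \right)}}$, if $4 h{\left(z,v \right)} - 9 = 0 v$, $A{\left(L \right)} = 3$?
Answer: $\frac{54}{7} \approx 7.7143$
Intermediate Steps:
$h{\left(z,v \right)} = \frac{9}{4}$ ($h{\left(z,v \right)} = \frac{9}{4} + \frac{0 v}{4} = \frac{9}{4} + \frac{1}{4} \cdot 0 = \frac{9}{4} + 0 = \frac{9}{4}$)
$s = -10$ ($s = -4 + \left(\left(-1 - 4\right) + \frac{1}{4} \left(-4\right)\right) = -4 - 6 = -10$)
$\frac{h{\left(-5,-5 \right)} \left(-24\right)}{s + A{\left(1 \right)}} = \frac{\frac{9}{4} \left(-24\right)}{-10 + 3} = - \frac{54}{-7} = \left(-54\right) \left(- \frac{1}{7}\right) = \frac{54}{7}$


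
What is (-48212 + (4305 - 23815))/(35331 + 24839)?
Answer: -33861/30085 ≈ -1.1255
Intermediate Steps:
(-48212 + (4305 - 23815))/(35331 + 24839) = (-48212 - 19510)/60170 = -67722*1/60170 = -33861/30085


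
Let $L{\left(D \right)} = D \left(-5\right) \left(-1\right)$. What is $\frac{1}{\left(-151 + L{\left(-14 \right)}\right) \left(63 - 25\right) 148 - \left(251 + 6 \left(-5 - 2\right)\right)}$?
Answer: $- \frac{1}{1243113} \approx -8.0443 \cdot 10^{-7}$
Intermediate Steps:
$L{\left(D \right)} = 5 D$ ($L{\left(D \right)} = - 5 D \left(-1\right) = 5 D$)
$\frac{1}{\left(-151 + L{\left(-14 \right)}\right) \left(63 - 25\right) 148 - \left(251 + 6 \left(-5 - 2\right)\right)} = \frac{1}{\left(-151 + 5 \left(-14\right)\right) \left(63 - 25\right) 148 - \left(251 + 6 \left(-5 - 2\right)\right)} = \frac{1}{\left(-151 - 70\right) 38 \cdot 148 - 209} = \frac{1}{\left(-221\right) 38 \cdot 148 + \left(42 - 251\right)} = \frac{1}{\left(-8398\right) 148 - 209} = \frac{1}{-1242904 - 209} = \frac{1}{-1243113} = - \frac{1}{1243113}$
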